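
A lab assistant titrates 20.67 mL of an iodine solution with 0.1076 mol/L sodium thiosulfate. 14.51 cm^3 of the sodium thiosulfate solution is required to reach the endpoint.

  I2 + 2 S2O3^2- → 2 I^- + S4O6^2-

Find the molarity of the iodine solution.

n(Na2S2O3) = 0.01451 L × 0.1076 mol/L = 1.561 × 10^-3 mol
From the 1:2 mole ratio, n(I2) = 1/2 × 1.561 × 10^-3 = 7.806 × 10^-4 mol
[I2] = 7.806 × 10^-4 mol / 0.02067 L = 0.03777 mol/L

0.03777 mol/L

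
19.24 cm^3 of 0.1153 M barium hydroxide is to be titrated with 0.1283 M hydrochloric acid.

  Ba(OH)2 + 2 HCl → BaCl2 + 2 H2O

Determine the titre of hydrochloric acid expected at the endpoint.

n(Ba(OH)2) = 0.01924 L × 0.1153 mol/L = 2.218 × 10^-3 mol
From the 2:1 stoichiometry, n(HCl) = 2/1 × 2.218 × 10^-3 = 4.437 × 10^-3 mol
V(HCl) = 4.437 × 10^-3 mol / 0.1283 mol/L = 0.03458 L = 34.58 mL

34.58 mL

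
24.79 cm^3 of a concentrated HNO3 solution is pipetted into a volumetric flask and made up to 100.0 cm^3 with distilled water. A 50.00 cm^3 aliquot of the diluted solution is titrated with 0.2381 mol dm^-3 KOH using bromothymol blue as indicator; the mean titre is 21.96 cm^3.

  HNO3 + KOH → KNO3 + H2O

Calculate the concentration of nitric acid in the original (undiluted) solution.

0.4218 mol/L

n(KOH) = 0.02196 × 0.2381 = 5.229 × 10^-3 mol
n(HNO3) in the aliquot = 5.229 × 10^-3 mol (1:1 ratio)
[HNO3]_dilute = 5.229 × 10^-3 / 0.05000 = 0.1046 mol/L
Dilution factor = 100.0 / 24.79 = 4.034
[HNO3]_stock = 0.1046 × 4.034 = 0.4218 mol/L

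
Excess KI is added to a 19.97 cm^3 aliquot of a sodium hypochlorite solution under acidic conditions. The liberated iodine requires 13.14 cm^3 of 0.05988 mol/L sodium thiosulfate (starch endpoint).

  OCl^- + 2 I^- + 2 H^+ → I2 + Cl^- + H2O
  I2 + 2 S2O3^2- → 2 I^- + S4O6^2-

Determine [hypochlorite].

n(S2O3^2-) = 0.01314 × 0.05988 = 7.868 × 10^-4 mol
n(I2) = n(S2O3^2-)/2 = 3.934 × 10^-4 mol
n(OCl^-) in the aliquot = 3.934 × 10^-4 mol (1:1 ratio)
[OCl^-] = 3.934 × 10^-4 / 0.01997 = 0.01970 mol/L

0.01970 mol/L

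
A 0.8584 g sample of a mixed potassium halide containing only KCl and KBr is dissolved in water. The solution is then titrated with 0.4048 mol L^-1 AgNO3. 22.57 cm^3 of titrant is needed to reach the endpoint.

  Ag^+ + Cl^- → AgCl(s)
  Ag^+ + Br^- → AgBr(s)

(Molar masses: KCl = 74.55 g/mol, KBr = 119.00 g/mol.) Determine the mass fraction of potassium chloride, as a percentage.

44.71 %

n(AgNO3) = 0.02257 × 0.4048 = 9.136 × 10^-3 mol
Let x = n(KCl), y = n(KBr).
Titrant: 1x + 1y = 9.136 × 10^-3;  mass: 74.55x + 119.00y = 0.8584
Solving, x = 5.148 × 10^-3 mol, y = 3.988 × 10^-3 mol
mass of KCl = 5.148 × 10^-3 × 74.55 = 0.3838 g
% KCl = 0.3838 / 0.8584 × 100 = 44.71 %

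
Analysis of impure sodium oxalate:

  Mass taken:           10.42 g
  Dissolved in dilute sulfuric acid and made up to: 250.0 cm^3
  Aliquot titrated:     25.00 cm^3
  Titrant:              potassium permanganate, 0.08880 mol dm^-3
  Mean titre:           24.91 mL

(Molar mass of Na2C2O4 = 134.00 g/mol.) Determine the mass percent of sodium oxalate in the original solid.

2 MnO4^- + 5 C2O4^2- + 16 H^+ → 2 Mn^2+ + 10 CO2 + 8 H2O
n(KMnO4) per titration = 0.02491 × 0.08880 = 2.212 × 10^-3 mol
From the 5:2 ratio, n(Na2C2O4) in each aliquot = 5/2 × 2.212 × 10^-3 = 5.530 × 10^-3 mol
n(Na2C2O4) in the whole flask = 5.530 × 10^-3 × 250.0/25.00 = 0.05530 mol
mass of Na2C2O4 = 0.05530 × 134.00 = 7.410 g
% Na2C2O4 = 7.410 / 10.42 × 100 = 71.12 %

71.12 %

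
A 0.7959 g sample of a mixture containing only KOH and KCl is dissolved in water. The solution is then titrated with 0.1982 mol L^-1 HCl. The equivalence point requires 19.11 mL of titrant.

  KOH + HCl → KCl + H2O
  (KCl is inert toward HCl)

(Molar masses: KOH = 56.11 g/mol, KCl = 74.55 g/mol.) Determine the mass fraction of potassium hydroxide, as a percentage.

26.70 %

n(HCl) = 0.01911 × 0.1982 = 3.788 × 10^-3 mol
Let x = n(KOH), y = n(KCl).
Titrant: 1x = 3.788 × 10^-3;  mass: 56.11x + 74.55y = 0.7959
Solving, x = 3.788 × 10^-3 mol, y = 7.825 × 10^-3 mol
mass of KOH = 3.788 × 10^-3 × 56.11 = 0.2125 g
% KOH = 0.2125 / 0.7959 × 100 = 26.70 %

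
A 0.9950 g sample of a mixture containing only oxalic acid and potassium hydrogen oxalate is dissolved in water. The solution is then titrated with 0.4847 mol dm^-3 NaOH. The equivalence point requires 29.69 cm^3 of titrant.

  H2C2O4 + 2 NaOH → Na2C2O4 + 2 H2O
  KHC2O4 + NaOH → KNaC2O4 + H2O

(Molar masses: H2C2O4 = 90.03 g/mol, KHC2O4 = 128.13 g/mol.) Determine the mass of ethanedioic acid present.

0.4598 g

n(NaOH) = 0.02969 × 0.4847 = 0.01439 mol
Let x = n(H2C2O4), y = n(KHC2O4).
Titrant: 2x + 1y = 0.01439;  mass: 90.03x + 128.13y = 0.9950
Solving, x = 5.107 × 10^-3 mol, y = 4.177 × 10^-3 mol
mass of H2C2O4 = 5.107 × 10^-3 × 90.03 = 0.4598 g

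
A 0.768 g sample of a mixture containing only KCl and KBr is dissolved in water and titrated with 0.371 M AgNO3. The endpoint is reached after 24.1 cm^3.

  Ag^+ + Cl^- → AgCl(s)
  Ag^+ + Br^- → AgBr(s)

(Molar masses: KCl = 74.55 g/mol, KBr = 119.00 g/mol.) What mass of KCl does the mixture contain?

0.496 g

n(AgNO3) = 0.0241 × 0.371 = 8.94 × 10^-3 mol
Let x = n(KCl), y = n(KBr).
Titrant: 1x + 1y = 8.94 × 10^-3;  mass: 74.55x + 119.00y = 0.768
Solving, x = 6.66 × 10^-3 mol, y = 2.28 × 10^-3 mol
mass of KCl = 6.66 × 10^-3 × 74.55 = 0.496 g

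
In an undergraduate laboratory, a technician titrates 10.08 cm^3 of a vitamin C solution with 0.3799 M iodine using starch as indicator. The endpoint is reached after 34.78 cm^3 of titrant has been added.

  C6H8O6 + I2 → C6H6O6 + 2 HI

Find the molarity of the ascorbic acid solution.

n(I2) = 0.03478 L × 0.3799 mol/L = 0.01321 mol
n(C6H8O6) = 0.01321 mol (1:1 mole ratio)
[C6H8O6] = 0.01321 mol / 0.01008 L = 1.311 mol/L

1.311 M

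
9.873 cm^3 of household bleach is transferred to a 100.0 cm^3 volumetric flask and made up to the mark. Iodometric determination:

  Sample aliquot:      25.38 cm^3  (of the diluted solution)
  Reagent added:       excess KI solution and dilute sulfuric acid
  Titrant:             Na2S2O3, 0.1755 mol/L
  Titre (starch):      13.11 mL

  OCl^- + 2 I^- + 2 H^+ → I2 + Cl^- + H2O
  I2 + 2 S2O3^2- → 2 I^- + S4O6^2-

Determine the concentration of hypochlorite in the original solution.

0.4591 mol/L

n(S2O3^2-) = 0.01311 × 0.1755 = 2.301 × 10^-3 mol
n(I2) = n(S2O3^2-)/2 = 1.150 × 10^-3 mol
n(OCl^-) in the aliquot = 1.150 × 10^-3 mol (1:1 ratio)
[OCl^-]_dilute = 1.150 × 10^-3 / 0.02538 = 0.04533 mol/L
[OCl^-]_original = 0.04533 × 100.0/9.873 = 0.4591 mol/L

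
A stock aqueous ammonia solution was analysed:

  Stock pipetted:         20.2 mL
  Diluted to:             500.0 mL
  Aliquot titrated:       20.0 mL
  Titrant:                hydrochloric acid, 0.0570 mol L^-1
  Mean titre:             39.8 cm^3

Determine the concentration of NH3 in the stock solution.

NH3 + HCl → NH4Cl
n(HCl) = 0.0398 × 0.0570 = 2.27 × 10^-3 mol
n(NH3) in the aliquot = 2.27 × 10^-3 mol (1:1 ratio)
[NH3]_dilute = 2.27 × 10^-3 / 0.0200 = 0.113 mol/L
Dilution factor = 500.0 / 20.2 = 24.75
[NH3]_stock = 0.113 × 24.75 = 2.81 mol/L

2.81 mol/L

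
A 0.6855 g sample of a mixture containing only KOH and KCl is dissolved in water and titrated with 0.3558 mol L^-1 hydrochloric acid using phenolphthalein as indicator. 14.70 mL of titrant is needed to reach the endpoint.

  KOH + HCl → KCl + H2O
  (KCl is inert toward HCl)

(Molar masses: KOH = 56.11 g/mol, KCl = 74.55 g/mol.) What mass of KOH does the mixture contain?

n(HCl) = 0.01470 × 0.3558 = 5.230 × 10^-3 mol
Let x = n(KOH), y = n(KCl).
Titrant: 1x = 5.230 × 10^-3;  mass: 56.11x + 74.55y = 0.6855
Solving, x = 5.230 × 10^-3 mol, y = 5.259 × 10^-3 mol
mass of KOH = 5.230 × 10^-3 × 56.11 = 0.2935 g

0.2935 g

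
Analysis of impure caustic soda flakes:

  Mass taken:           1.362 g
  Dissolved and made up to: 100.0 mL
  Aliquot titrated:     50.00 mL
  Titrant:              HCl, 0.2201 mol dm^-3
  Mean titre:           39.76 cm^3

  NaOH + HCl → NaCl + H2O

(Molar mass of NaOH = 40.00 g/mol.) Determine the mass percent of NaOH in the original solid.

n(HCl) per titration = 0.03976 × 0.2201 = 8.751 × 10^-3 mol
n(NaOH) in each aliquot = 8.751 × 10^-3 mol (1:1 ratio)
n(NaOH) in the whole flask = 8.751 × 10^-3 × 100.0/50.00 = 0.01750 mol
mass of NaOH = 0.01750 × 40.00 = 0.7001 g
% NaOH = 0.7001 / 1.362 × 100 = 51.40 %

51.40 %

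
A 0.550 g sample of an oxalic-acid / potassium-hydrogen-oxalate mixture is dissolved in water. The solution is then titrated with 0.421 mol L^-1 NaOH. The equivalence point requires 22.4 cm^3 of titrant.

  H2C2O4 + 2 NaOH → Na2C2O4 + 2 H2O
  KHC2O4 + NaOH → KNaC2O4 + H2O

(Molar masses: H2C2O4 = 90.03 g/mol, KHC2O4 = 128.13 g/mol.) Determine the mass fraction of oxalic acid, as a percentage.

n(NaOH) = 0.0224 × 0.421 = 9.43 × 10^-3 mol
Let x = n(H2C2O4), y = n(KHC2O4).
Titrant: 2x + 1y = 9.43 × 10^-3;  mass: 90.03x + 128.13y = 0.550
Solving, x = 3.96 × 10^-3 mol, y = 1.51 × 10^-3 mol
mass of H2C2O4 = 3.96 × 10^-3 × 90.03 = 0.357 g
% H2C2O4 = 0.357 / 0.550 × 100 = 64.8 %

64.8 %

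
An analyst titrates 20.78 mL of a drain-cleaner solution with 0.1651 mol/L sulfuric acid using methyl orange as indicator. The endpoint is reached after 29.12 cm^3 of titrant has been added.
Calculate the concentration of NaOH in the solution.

2 NaOH + H2SO4 → Na2SO4 + 2 H2O
n(H2SO4) = 0.02912 L × 0.1651 mol/L = 4.808 × 10^-3 mol
From the 2:1 mole ratio, n(NaOH) = 2/1 × 4.808 × 10^-3 = 9.615 × 10^-3 mol
[NaOH] = 9.615 × 10^-3 mol / 0.02078 L = 0.4627 mol/L

0.4627 mol/L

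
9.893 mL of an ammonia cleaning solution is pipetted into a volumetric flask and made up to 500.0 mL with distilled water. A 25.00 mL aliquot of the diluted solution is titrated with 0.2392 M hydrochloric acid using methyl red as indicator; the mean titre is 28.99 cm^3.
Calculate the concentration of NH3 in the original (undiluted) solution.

NH3 + HCl → NH4Cl
n(HCl) = 0.02899 × 0.2392 = 6.934 × 10^-3 mol
n(NH3) in the aliquot = 6.934 × 10^-3 mol (1:1 ratio)
[NH3]_dilute = 6.934 × 10^-3 / 0.02500 = 0.2774 mol/L
Dilution factor = 500.0 / 9.893 = 50.54
[NH3]_stock = 0.2774 × 50.54 = 14.02 mol/L

14.02 M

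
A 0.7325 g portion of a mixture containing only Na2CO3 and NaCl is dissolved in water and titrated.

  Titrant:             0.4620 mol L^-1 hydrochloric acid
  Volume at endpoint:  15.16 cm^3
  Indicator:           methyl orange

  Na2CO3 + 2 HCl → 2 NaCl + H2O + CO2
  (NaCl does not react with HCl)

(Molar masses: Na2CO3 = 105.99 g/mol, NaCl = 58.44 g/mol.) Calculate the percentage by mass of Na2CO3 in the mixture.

50.67 %

n(HCl) = 0.01516 × 0.4620 = 7.004 × 10^-3 mol
Let x = n(Na2CO3), y = n(NaCl).
Titrant: 2x = 7.004 × 10^-3;  mass: 105.99x + 58.44y = 0.7325
Solving, x = 3.502 × 10^-3 mol, y = 6.183 × 10^-3 mol
mass of Na2CO3 = 3.502 × 10^-3 × 105.99 = 0.3712 g
% Na2CO3 = 0.3712 / 0.7325 × 100 = 50.67 %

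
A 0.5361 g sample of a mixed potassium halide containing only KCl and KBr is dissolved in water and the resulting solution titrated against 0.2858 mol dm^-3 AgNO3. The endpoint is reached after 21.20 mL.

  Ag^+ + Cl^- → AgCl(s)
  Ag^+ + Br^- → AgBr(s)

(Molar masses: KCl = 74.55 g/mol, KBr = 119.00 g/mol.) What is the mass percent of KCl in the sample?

57.85 %

n(AgNO3) = 0.02120 × 0.2858 = 6.059 × 10^-3 mol
Let x = n(KCl), y = n(KBr).
Titrant: 1x + 1y = 6.059 × 10^-3;  mass: 74.55x + 119.00y = 0.5361
Solving, x = 4.160 × 10^-3 mol, y = 1.899 × 10^-3 mol
mass of KCl = 4.160 × 10^-3 × 74.55 = 0.3101 g
% KCl = 0.3101 / 0.5361 × 100 = 57.85 %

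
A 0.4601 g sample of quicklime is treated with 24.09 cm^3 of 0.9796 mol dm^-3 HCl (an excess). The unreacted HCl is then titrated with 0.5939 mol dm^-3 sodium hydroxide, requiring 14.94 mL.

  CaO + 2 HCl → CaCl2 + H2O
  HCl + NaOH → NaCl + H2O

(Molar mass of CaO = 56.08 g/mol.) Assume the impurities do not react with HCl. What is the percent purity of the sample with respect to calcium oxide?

89.74 %

n(HCl) added = 0.02409 × 0.9796 = 0.02360 mol
n(NaOH) used in back-titration = 0.01494 × 0.5939 = 8.873 × 10^-3 mol
n(HCl) left over = 8.873 × 10^-3 mol (1:1 ratio)
n(HCl) consumed by analyte = 0.02360 − 8.873 × 10^-3 = 0.01473 mol
From the 1:2 ratio, n(CaO) = 1/2 × 0.01473 = 7.363 × 10^-3 mol
mass of CaO = 7.363 × 10^-3 × 56.08 = 0.4129 g
% CaO = 0.4129 / 0.4601 × 100 = 89.74 %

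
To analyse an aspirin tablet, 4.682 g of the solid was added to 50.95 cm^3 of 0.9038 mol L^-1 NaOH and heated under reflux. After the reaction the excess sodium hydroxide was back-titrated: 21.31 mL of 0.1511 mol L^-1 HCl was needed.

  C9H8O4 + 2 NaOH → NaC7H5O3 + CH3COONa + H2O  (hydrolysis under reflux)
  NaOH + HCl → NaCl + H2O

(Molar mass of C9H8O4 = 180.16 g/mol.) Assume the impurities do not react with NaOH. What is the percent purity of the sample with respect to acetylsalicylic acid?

82.40 %

n(NaOH) added = 0.05095 × 0.9038 = 0.04605 mol
n(HCl) used in back-titration = 0.02131 × 0.1511 = 3.220 × 10^-3 mol
n(NaOH) left over = 3.220 × 10^-3 mol (1:1 ratio)
n(NaOH) consumed by analyte = 0.04605 − 3.220 × 10^-3 = 0.04283 mol
From the 1:2 ratio, n(C9H8O4) = 1/2 × 0.04283 = 0.02141 mol
mass of C9H8O4 = 0.02141 × 180.16 = 3.858 g
% C9H8O4 = 3.858 / 4.682 × 100 = 82.40 %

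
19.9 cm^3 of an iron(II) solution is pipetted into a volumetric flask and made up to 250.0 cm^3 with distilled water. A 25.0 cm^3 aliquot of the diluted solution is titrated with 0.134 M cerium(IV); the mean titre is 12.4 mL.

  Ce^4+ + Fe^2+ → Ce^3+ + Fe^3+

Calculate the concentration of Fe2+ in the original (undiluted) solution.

0.835 M

n(Ce4+) = 0.0124 × 0.134 = 1.66 × 10^-3 mol
n(Fe2+) in the aliquot = 1.66 × 10^-3 mol (1:1 ratio)
[Fe2+]_dilute = 1.66 × 10^-3 / 0.0250 = 0.0665 mol/L
Dilution factor = 250.0 / 19.9 = 12.56
[Fe2+]_stock = 0.0665 × 12.56 = 0.835 mol/L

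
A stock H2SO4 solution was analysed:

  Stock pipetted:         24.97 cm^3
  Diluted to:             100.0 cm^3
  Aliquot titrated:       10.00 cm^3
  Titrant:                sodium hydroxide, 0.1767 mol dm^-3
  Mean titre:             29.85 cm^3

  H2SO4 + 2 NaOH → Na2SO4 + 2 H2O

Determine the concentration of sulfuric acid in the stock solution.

1.056 mol/L

n(NaOH) = 0.02985 × 0.1767 = 5.274 × 10^-3 mol
From the 1:2 ratio, n(H2SO4) in the aliquot = 1/2 × 5.274 × 10^-3 = 2.637 × 10^-3 mol
[H2SO4]_dilute = 2.637 × 10^-3 / 0.01000 = 0.2637 mol/L
Dilution factor = 100.0 / 24.97 = 4.005
[H2SO4]_stock = 0.2637 × 4.005 = 1.056 mol/L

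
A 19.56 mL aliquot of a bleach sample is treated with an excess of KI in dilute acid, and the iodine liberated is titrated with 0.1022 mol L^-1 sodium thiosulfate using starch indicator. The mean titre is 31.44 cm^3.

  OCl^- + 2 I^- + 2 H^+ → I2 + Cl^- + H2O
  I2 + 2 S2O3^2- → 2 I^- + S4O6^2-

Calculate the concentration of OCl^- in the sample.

0.08214 mol/L

n(S2O3^2-) = 0.03144 × 0.1022 = 3.213 × 10^-3 mol
n(I2) = n(S2O3^2-)/2 = 1.607 × 10^-3 mol
n(OCl^-) in the aliquot = 1.607 × 10^-3 mol (1:1 ratio)
[OCl^-] = 1.607 × 10^-3 / 0.01956 = 0.08214 mol/L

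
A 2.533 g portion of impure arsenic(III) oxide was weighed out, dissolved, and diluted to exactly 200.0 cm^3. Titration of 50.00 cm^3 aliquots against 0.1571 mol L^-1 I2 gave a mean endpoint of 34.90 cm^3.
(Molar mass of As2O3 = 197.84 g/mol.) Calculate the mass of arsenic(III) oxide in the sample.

As2O3 + 2 I2 + 2 H2O → As2O5 + 4 HI
n(I2) per titration = 0.03490 × 0.1571 = 5.483 × 10^-3 mol
From the 1:2 ratio, n(As2O3) in each aliquot = 1/2 × 5.483 × 10^-3 = 2.741 × 10^-3 mol
n(As2O3) in the whole flask = 2.741 × 10^-3 × 200.0/50.00 = 0.01097 mol
mass of As2O3 = 0.01097 × 197.84 = 2.169 g

2.169 g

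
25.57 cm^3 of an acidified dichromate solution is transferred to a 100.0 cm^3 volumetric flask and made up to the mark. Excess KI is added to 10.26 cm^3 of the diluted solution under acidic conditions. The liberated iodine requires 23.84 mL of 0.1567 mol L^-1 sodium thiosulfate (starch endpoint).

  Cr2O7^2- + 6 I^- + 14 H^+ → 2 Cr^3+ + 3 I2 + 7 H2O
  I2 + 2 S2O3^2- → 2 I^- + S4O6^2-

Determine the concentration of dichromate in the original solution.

n(S2O3^2-) = 0.02384 × 0.1567 = 3.736 × 10^-3 mol
n(I2) = n(S2O3^2-)/2 = 1.868 × 10^-3 mol
From the 1:3 ratio, n(Cr2O7^2-) in the aliquot = 1/3 × 1.868 × 10^-3 = 6.226 × 10^-4 mol
[Cr2O7^2-]_dilute = 6.226 × 10^-4 / 0.01026 = 0.06068 mol/L
[Cr2O7^2-]_original = 0.06068 × 100.0/25.57 = 0.2373 mol/L

0.2373 mol/L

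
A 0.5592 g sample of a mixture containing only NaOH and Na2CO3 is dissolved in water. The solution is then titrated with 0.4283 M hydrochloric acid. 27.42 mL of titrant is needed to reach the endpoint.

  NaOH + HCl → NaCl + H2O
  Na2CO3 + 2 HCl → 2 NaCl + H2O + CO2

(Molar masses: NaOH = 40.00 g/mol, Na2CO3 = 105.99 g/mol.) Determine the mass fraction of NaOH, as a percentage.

n(HCl) = 0.02742 × 0.4283 = 0.01174 mol
Let x = n(NaOH), y = n(Na2CO3).
Titrant: 1x + 2y = 0.01174;  mass: 40.00x + 105.99y = 0.5592
Solving, x = 4.861 × 10^-3 mol, y = 3.441 × 10^-3 mol
mass of NaOH = 4.861 × 10^-3 × 40.00 = 0.1945 g
% NaOH = 0.1945 / 0.5592 × 100 = 34.77 %

34.77 %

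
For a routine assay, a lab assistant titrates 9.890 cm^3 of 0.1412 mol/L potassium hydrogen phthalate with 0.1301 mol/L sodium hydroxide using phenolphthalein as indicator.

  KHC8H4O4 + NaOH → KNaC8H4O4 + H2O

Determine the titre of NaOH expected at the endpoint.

n(KHC8H4O4) = 0.009890 L × 0.1412 mol/L = 1.396 × 10^-3 mol
n(NaOH) = 1.396 × 10^-3 mol (1:1 stoichiometry)
V(NaOH) = 1.396 × 10^-3 mol / 0.1301 mol/L = 0.01073 L = 10.73 mL

10.73 mL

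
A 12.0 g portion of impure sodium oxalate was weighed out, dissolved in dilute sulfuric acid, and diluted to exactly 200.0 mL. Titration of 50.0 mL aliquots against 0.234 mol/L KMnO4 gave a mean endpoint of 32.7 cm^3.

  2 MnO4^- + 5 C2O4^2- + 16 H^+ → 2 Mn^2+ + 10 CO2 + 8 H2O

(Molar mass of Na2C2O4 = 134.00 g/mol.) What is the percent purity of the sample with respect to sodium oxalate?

85.4 %

n(KMnO4) per titration = 0.0327 × 0.234 = 7.65 × 10^-3 mol
From the 5:2 ratio, n(Na2C2O4) in each aliquot = 5/2 × 7.65 × 10^-3 = 0.0191 mol
n(Na2C2O4) in the whole flask = 0.0191 × 200.0/50.0 = 0.0765 mol
mass of Na2C2O4 = 0.0765 × 134.00 = 10.3 g
% Na2C2O4 = 10.3 / 12.0 × 100 = 85.4 %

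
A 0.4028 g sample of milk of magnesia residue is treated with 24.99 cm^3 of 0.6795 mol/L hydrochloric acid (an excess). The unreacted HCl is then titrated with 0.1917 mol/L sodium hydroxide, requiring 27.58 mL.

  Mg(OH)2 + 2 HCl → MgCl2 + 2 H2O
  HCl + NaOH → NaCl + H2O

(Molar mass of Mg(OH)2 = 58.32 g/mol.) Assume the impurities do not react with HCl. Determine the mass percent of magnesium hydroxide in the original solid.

n(HCl) added = 0.02499 × 0.6795 = 0.01698 mol
n(NaOH) used in back-titration = 0.02758 × 0.1917 = 5.287 × 10^-3 mol
n(HCl) left over = 5.287 × 10^-3 mol (1:1 ratio)
n(HCl) consumed by analyte = 0.01698 − 5.287 × 10^-3 = 0.01169 mol
From the 1:2 ratio, n(Mg(OH)2) = 1/2 × 0.01169 = 5.847 × 10^-3 mol
mass of Mg(OH)2 = 5.847 × 10^-3 × 58.32 = 0.3410 g
% Mg(OH)2 = 0.3410 / 0.4028 × 100 = 84.65 %

84.65 %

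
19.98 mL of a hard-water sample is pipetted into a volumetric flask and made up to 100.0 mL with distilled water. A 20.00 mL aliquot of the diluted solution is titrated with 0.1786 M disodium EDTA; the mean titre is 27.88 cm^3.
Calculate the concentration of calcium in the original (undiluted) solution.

1.246 M

Ca^2+ + EDTA^4- → [Ca(EDTA)]^2-
n(EDTA) = 0.02788 × 0.1786 = 4.979 × 10^-3 mol
n(Ca2+) in the aliquot = 4.979 × 10^-3 mol (1:1 ratio)
[Ca2+]_dilute = 4.979 × 10^-3 / 0.02000 = 0.2490 mol/L
Dilution factor = 100.0 / 19.98 = 5.005
[Ca2+]_stock = 0.2490 × 5.005 = 1.246 mol/L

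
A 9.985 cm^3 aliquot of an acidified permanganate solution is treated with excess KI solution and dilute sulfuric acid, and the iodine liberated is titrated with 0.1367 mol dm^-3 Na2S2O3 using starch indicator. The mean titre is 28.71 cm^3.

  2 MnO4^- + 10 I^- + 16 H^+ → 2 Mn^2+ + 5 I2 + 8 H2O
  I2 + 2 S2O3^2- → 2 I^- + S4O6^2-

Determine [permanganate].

0.07861 mol/L

n(S2O3^2-) = 0.02871 × 0.1367 = 3.925 × 10^-3 mol
n(I2) = n(S2O3^2-)/2 = 1.962 × 10^-3 mol
From the 2:5 ratio, n(MnO4^-) in the aliquot = 2/5 × 1.962 × 10^-3 = 7.849 × 10^-4 mol
[MnO4^-] = 7.849 × 10^-4 / 0.009985 = 0.07861 mol/L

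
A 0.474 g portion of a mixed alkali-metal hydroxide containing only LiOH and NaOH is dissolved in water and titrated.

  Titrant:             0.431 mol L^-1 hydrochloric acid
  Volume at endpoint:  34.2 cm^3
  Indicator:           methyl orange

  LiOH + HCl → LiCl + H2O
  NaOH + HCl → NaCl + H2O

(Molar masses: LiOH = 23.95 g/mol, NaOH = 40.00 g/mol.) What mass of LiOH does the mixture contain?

0.173 g

n(HCl) = 0.0342 × 0.431 = 0.0147 mol
Let x = n(LiOH), y = n(NaOH).
Titrant: 1x + 1y = 0.0147;  mass: 23.95x + 40.00y = 0.474
Solving, x = 7.20 × 10^-3 mol, y = 7.54 × 10^-3 mol
mass of LiOH = 7.20 × 10^-3 × 23.95 = 0.173 g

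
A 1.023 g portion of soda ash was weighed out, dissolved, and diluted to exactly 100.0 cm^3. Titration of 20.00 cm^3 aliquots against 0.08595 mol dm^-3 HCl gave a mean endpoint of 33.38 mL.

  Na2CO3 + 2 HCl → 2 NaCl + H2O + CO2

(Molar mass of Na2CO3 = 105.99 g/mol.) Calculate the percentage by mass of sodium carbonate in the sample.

n(HCl) per titration = 0.03338 × 0.08595 = 2.869 × 10^-3 mol
From the 1:2 ratio, n(Na2CO3) in each aliquot = 1/2 × 2.869 × 10^-3 = 1.435 × 10^-3 mol
n(Na2CO3) in the whole flask = 1.435 × 10^-3 × 100.0/20.00 = 7.173 × 10^-3 mol
mass of Na2CO3 = 7.173 × 10^-3 × 105.99 = 0.7602 g
% Na2CO3 = 0.7602 / 1.023 × 100 = 74.31 %

74.31 %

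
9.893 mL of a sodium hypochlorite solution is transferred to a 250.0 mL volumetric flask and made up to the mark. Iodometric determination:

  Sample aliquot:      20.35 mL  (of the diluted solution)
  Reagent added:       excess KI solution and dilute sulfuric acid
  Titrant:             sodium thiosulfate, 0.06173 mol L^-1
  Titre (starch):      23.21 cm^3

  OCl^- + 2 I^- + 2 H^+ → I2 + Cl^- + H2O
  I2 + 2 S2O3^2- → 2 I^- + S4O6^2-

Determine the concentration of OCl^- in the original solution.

n(S2O3^2-) = 0.02321 × 0.06173 = 1.433 × 10^-3 mol
n(I2) = n(S2O3^2-)/2 = 7.164 × 10^-4 mol
n(OCl^-) in the aliquot = 7.164 × 10^-4 mol (1:1 ratio)
[OCl^-]_dilute = 7.164 × 10^-4 / 0.02035 = 0.03520 mol/L
[OCl^-]_original = 0.03520 × 250.0/9.893 = 0.8896 mol/L

0.8896 mol/L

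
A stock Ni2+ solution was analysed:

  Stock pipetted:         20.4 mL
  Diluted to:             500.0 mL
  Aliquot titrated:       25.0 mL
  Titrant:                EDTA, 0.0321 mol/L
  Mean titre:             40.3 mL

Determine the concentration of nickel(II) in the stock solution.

1.27 mol/L

Ni^2+ + EDTA^4- → [Ni(EDTA)]^2-
n(EDTA) = 0.0403 × 0.0321 = 1.29 × 10^-3 mol
n(Ni2+) in the aliquot = 1.29 × 10^-3 mol (1:1 ratio)
[Ni2+]_dilute = 1.29 × 10^-3 / 0.0250 = 0.0517 mol/L
Dilution factor = 500.0 / 20.4 = 24.51
[Ni2+]_stock = 0.0517 × 24.51 = 1.27 mol/L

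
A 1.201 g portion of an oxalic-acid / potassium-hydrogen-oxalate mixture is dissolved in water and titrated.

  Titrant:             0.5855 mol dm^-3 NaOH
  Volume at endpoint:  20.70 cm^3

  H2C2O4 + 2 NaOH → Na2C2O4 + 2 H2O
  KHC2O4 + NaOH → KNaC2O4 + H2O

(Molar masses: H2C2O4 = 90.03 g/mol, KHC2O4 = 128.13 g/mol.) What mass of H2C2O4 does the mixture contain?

n(NaOH) = 0.02070 × 0.5855 = 0.01212 mol
Let x = n(H2C2O4), y = n(KHC2O4).
Titrant: 2x + 1y = 0.01212;  mass: 90.03x + 128.13y = 1.201
Solving, x = 2.117 × 10^-3 mol, y = 7.886 × 10^-3 mol
mass of H2C2O4 = 2.117 × 10^-3 × 90.03 = 0.1906 g

0.1906 g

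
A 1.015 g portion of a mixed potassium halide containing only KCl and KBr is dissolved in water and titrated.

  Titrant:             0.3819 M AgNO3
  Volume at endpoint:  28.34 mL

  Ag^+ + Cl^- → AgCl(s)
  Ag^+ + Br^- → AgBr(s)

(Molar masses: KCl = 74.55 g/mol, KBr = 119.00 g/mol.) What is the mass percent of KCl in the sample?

n(AgNO3) = 0.02834 × 0.3819 = 0.01082 mol
Let x = n(KCl), y = n(KBr).
Titrant: 1x + 1y = 0.01082;  mass: 74.55x + 119.00y = 1.015
Solving, x = 6.140 × 10^-3 mol, y = 4.683 × 10^-3 mol
mass of KCl = 6.140 × 10^-3 × 74.55 = 0.4578 g
% KCl = 0.4578 / 1.015 × 100 = 45.10 %

45.10 %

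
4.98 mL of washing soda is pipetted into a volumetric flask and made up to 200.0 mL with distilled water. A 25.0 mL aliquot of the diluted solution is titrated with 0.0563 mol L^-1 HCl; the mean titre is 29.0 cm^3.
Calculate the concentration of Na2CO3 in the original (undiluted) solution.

Na2CO3 + 2 HCl → 2 NaCl + H2O + CO2
n(HCl) = 0.0290 × 0.0563 = 1.63 × 10^-3 mol
From the 1:2 ratio, n(Na2CO3) in the aliquot = 1/2 × 1.63 × 10^-3 = 8.16 × 10^-4 mol
[Na2CO3]_dilute = 8.16 × 10^-4 / 0.0250 = 0.0327 mol/L
Dilution factor = 200.0 / 4.98 = 40.16
[Na2CO3]_stock = 0.0327 × 40.16 = 1.31 mol/L

1.31 mol/L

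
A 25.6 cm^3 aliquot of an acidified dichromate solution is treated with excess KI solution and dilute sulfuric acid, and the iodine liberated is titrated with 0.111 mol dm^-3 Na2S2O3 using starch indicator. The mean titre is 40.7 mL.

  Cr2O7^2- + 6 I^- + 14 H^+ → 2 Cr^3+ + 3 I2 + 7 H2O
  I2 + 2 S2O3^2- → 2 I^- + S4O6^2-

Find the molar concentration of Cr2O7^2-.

0.0294 mol/L

n(S2O3^2-) = 0.0407 × 0.111 = 4.52 × 10^-3 mol
n(I2) = n(S2O3^2-)/2 = 2.26 × 10^-3 mol
From the 1:3 ratio, n(Cr2O7^2-) in the aliquot = 1/3 × 2.26 × 10^-3 = 7.53 × 10^-4 mol
[Cr2O7^2-] = 7.53 × 10^-4 / 0.0256 = 0.0294 mol/L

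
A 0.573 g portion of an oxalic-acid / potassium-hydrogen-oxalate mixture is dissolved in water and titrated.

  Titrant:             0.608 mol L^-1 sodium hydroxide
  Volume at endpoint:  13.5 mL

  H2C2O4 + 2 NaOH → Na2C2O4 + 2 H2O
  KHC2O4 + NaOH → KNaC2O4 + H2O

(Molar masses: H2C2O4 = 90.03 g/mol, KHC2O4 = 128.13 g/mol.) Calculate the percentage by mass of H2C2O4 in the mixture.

45.2 %

n(NaOH) = 0.0135 × 0.608 = 8.21 × 10^-3 mol
Let x = n(H2C2O4), y = n(KHC2O4).
Titrant: 2x + 1y = 8.21 × 10^-3;  mass: 90.03x + 128.13y = 0.573
Solving, x = 2.88 × 10^-3 mol, y = 2.45 × 10^-3 mol
mass of H2C2O4 = 2.88 × 10^-3 × 90.03 = 0.259 g
% H2C2O4 = 0.259 / 0.573 × 100 = 45.2 %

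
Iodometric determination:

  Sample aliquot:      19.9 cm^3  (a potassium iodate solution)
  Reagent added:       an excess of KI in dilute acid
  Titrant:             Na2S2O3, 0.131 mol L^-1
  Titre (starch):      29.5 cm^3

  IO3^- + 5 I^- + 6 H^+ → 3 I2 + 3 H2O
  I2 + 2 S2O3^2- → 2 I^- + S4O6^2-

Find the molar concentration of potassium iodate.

0.0324 mol/L

n(S2O3^2-) = 0.0295 × 0.131 = 3.86 × 10^-3 mol
n(I2) = n(S2O3^2-)/2 = 1.93 × 10^-3 mol
From the 1:3 ratio, n(IO3^-) in the aliquot = 1/3 × 1.93 × 10^-3 = 6.44 × 10^-4 mol
[IO3^-] = 6.44 × 10^-4 / 0.0199 = 0.0324 mol/L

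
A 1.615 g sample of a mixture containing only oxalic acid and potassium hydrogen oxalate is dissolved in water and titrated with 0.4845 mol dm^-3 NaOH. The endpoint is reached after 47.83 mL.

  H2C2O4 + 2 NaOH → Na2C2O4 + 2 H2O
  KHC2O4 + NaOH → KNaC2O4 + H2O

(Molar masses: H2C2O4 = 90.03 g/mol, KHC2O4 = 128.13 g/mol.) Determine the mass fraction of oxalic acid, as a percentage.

45.42 %

n(NaOH) = 0.04783 × 0.4845 = 0.02317 mol
Let x = n(H2C2O4), y = n(KHC2O4).
Titrant: 2x + 1y = 0.02317;  mass: 90.03x + 128.13y = 1.615
Solving, x = 8.147 × 10^-3 mol, y = 6.880 × 10^-3 mol
mass of H2C2O4 = 8.147 × 10^-3 × 90.03 = 0.7335 g
% H2C2O4 = 0.7335 / 1.615 × 100 = 45.42 %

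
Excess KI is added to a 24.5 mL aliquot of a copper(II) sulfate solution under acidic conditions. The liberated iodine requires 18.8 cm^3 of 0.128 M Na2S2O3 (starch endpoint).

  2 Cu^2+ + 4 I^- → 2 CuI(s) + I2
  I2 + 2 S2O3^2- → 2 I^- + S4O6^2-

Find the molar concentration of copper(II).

0.0982 M

n(S2O3^2-) = 0.0188 × 0.128 = 2.41 × 10^-3 mol
n(I2) = n(S2O3^2-)/2 = 1.20 × 10^-3 mol
From the 2:1 ratio, n(Cu2+) in the aliquot = 2/1 × 1.20 × 10^-3 = 2.41 × 10^-3 mol
[Cu2+] = 2.41 × 10^-3 / 0.0245 = 0.0982 mol/L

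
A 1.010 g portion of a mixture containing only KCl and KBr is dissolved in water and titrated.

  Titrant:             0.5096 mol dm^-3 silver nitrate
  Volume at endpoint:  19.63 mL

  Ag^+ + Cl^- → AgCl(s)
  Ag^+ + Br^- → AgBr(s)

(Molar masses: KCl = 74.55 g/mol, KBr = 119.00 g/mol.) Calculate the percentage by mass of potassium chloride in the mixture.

29.96 %

n(AgNO3) = 0.01963 × 0.5096 = 0.01000 mol
Let x = n(KCl), y = n(KBr).
Titrant: 1x + 1y = 0.01000;  mass: 74.55x + 119.00y = 1.010
Solving, x = 4.059 × 10^-3 mol, y = 5.945 × 10^-3 mol
mass of KCl = 4.059 × 10^-3 × 74.55 = 0.3026 g
% KCl = 0.3026 / 1.010 × 100 = 29.96 %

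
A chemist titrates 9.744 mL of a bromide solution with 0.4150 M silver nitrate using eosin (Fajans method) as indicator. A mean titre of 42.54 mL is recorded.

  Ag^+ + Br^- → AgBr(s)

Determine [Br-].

1.812 M

n(AgNO3) = 0.04254 L × 0.4150 mol/L = 0.01765 mol
n(Br-) = 0.01765 mol (1:1 mole ratio)
[Br-] = 0.01765 mol / 0.009744 L = 1.812 mol/L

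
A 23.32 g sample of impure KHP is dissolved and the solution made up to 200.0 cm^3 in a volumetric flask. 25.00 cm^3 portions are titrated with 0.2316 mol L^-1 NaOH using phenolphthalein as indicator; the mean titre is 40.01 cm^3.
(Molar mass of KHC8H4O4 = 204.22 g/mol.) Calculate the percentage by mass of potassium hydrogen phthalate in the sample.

KHC8H4O4 + NaOH → KNaC8H4O4 + H2O
n(NaOH) per titration = 0.04001 × 0.2316 = 9.266 × 10^-3 mol
n(KHC8H4O4) in each aliquot = 9.266 × 10^-3 mol (1:1 ratio)
n(KHC8H4O4) in the whole flask = 9.266 × 10^-3 × 200.0/25.00 = 0.07413 mol
mass of KHC8H4O4 = 0.07413 × 204.22 = 15.14 g
% KHC8H4O4 = 15.14 / 23.32 × 100 = 64.92 %

64.92 %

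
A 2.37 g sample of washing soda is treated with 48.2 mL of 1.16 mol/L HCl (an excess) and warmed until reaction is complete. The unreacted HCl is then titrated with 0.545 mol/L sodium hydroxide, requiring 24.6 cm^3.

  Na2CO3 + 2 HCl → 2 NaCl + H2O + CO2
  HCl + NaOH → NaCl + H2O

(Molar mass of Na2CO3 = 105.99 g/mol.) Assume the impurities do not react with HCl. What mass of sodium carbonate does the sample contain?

n(HCl) added = 0.0482 × 1.16 = 0.0559 mol
n(NaOH) used in back-titration = 0.0246 × 0.545 = 0.0134 mol
n(HCl) left over = 0.0134 mol (1:1 ratio)
n(HCl) consumed by analyte = 0.0559 − 0.0134 = 0.0425 mol
From the 1:2 ratio, n(Na2CO3) = 1/2 × 0.0425 = 0.0213 mol
mass of Na2CO3 = 0.0213 × 105.99 = 2.25 g

2.25 g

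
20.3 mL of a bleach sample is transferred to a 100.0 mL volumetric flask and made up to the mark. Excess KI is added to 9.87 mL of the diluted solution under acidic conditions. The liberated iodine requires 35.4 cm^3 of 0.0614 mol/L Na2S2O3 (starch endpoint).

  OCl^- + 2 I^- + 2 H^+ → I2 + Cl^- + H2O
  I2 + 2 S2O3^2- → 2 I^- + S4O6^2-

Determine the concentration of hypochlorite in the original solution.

0.542 mol/L

n(S2O3^2-) = 0.0354 × 0.0614 = 2.17 × 10^-3 mol
n(I2) = n(S2O3^2-)/2 = 1.09 × 10^-3 mol
n(OCl^-) in the aliquot = 1.09 × 10^-3 mol (1:1 ratio)
[OCl^-]_dilute = 1.09 × 10^-3 / 0.00987 = 0.110 mol/L
[OCl^-]_original = 0.110 × 100.0/20.3 = 0.542 mol/L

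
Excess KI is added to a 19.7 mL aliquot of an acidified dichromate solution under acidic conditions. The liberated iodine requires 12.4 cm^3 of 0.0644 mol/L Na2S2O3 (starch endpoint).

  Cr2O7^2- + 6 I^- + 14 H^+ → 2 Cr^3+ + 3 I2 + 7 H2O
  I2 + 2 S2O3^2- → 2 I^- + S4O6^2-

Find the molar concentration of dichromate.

0.00676 mol/L

n(S2O3^2-) = 0.0124 × 0.0644 = 7.99 × 10^-4 mol
n(I2) = n(S2O3^2-)/2 = 3.99 × 10^-4 mol
From the 1:3 ratio, n(Cr2O7^2-) in the aliquot = 1/3 × 3.99 × 10^-4 = 1.33 × 10^-4 mol
[Cr2O7^2-] = 1.33 × 10^-4 / 0.0197 = 0.00676 mol/L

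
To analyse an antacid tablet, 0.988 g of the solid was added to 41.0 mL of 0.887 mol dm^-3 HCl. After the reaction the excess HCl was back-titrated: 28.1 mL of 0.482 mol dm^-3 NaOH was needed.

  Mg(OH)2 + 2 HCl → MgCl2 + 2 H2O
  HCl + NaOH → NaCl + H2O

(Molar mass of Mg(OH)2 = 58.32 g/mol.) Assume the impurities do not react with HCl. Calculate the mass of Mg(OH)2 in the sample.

n(HCl) added = 0.0410 × 0.887 = 0.0364 mol
n(NaOH) used in back-titration = 0.0281 × 0.482 = 0.0135 mol
n(HCl) left over = 0.0135 mol (1:1 ratio)
n(HCl) consumed by analyte = 0.0364 − 0.0135 = 0.0228 mol
From the 1:2 ratio, n(Mg(OH)2) = 1/2 × 0.0228 = 0.0114 mol
mass of Mg(OH)2 = 0.0114 × 58.32 = 0.666 g

0.666 g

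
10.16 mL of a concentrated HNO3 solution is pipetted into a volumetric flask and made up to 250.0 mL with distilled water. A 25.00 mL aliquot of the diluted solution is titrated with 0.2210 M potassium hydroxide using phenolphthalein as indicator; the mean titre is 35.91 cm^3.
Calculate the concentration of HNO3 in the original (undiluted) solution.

HNO3 + KOH → KNO3 + H2O
n(KOH) = 0.03591 × 0.2210 = 7.936 × 10^-3 mol
n(HNO3) in the aliquot = 7.936 × 10^-3 mol (1:1 ratio)
[HNO3]_dilute = 7.936 × 10^-3 / 0.02500 = 0.3174 mol/L
Dilution factor = 250.0 / 10.16 = 24.61
[HNO3]_stock = 0.3174 × 24.61 = 7.811 mol/L

7.811 M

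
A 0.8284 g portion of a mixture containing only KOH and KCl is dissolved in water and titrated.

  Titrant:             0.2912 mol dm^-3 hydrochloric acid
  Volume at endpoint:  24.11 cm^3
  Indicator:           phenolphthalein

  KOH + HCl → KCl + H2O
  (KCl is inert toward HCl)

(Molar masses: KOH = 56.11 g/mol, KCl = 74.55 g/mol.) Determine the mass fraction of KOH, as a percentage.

n(HCl) = 0.02411 × 0.2912 = 7.021 × 10^-3 mol
Let x = n(KOH), y = n(KCl).
Titrant: 1x = 7.021 × 10^-3;  mass: 56.11x + 74.55y = 0.8284
Solving, x = 7.021 × 10^-3 mol, y = 5.828 × 10^-3 mol
mass of KOH = 7.021 × 10^-3 × 56.11 = 0.3939 g
% KOH = 0.3939 / 0.8284 × 100 = 47.55 %

47.55 %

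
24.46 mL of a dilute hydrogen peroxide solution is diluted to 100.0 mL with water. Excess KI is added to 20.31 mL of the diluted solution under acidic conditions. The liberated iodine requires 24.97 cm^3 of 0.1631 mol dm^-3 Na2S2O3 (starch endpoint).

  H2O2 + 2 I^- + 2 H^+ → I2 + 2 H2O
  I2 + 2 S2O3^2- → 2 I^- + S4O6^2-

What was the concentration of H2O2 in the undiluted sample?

n(S2O3^2-) = 0.02497 × 0.1631 = 4.073 × 10^-3 mol
n(I2) = n(S2O3^2-)/2 = 2.036 × 10^-3 mol
n(H2O2) in the aliquot = 2.036 × 10^-3 mol (1:1 ratio)
[H2O2]_dilute = 2.036 × 10^-3 / 0.02031 = 0.1003 mol/L
[H2O2]_original = 0.1003 × 100.0/24.46 = 0.4099 mol/L

0.4099 mol/L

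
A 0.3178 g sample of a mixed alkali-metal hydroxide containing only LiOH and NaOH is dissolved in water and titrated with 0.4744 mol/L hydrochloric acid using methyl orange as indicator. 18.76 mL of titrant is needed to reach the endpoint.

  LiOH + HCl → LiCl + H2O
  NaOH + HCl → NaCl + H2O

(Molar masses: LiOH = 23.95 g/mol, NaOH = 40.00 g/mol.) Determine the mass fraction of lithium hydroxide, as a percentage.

n(HCl) = 0.01876 × 0.4744 = 8.900 × 10^-3 mol
Let x = n(LiOH), y = n(NaOH).
Titrant: 1x + 1y = 8.900 × 10^-3;  mass: 23.95x + 40.00y = 0.3178
Solving, x = 2.379 × 10^-3 mol, y = 6.520 × 10^-3 mol
mass of LiOH = 2.379 × 10^-3 × 23.95 = 0.05699 g
% LiOH = 0.05699 / 0.3178 × 100 = 17.93 %

17.93 %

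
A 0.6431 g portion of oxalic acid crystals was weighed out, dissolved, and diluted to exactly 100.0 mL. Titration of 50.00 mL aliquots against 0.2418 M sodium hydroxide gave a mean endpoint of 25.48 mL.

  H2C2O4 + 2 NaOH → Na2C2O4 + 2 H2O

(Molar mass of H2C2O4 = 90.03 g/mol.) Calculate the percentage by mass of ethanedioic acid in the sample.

86.25 %

n(NaOH) per titration = 0.02548 × 0.2418 = 6.161 × 10^-3 mol
From the 1:2 ratio, n(H2C2O4) in each aliquot = 1/2 × 6.161 × 10^-3 = 3.081 × 10^-3 mol
n(H2C2O4) in the whole flask = 3.081 × 10^-3 × 100.0/50.00 = 6.161 × 10^-3 mol
mass of H2C2O4 = 6.161 × 10^-3 × 90.03 = 0.5547 g
% H2C2O4 = 0.5547 / 0.6431 × 100 = 86.25 %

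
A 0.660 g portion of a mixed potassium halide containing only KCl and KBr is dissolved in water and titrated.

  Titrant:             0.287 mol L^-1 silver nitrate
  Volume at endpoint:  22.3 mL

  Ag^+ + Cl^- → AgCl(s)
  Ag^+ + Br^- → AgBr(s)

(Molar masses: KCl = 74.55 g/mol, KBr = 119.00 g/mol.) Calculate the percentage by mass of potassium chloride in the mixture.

25.8 %

n(AgNO3) = 0.0223 × 0.287 = 6.40 × 10^-3 mol
Let x = n(KCl), y = n(KBr).
Titrant: 1x + 1y = 6.40 × 10^-3;  mass: 74.55x + 119.00y = 0.660
Solving, x = 2.29 × 10^-3 mol, y = 4.11 × 10^-3 mol
mass of KCl = 2.29 × 10^-3 × 74.55 = 0.170 g
% KCl = 0.170 / 0.660 × 100 = 25.8 %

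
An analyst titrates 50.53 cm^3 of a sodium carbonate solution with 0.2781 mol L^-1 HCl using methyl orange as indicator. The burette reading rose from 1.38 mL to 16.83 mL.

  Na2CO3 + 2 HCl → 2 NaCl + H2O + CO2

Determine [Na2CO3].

0.04252 mol/L

n(HCl) = 0.01545 L × 0.2781 mol/L = 4.297 × 10^-3 mol
From the 1:2 mole ratio, n(Na2CO3) = 1/2 × 4.297 × 10^-3 = 2.148 × 10^-3 mol
[Na2CO3] = 2.148 × 10^-3 mol / 0.05053 L = 0.04252 mol/L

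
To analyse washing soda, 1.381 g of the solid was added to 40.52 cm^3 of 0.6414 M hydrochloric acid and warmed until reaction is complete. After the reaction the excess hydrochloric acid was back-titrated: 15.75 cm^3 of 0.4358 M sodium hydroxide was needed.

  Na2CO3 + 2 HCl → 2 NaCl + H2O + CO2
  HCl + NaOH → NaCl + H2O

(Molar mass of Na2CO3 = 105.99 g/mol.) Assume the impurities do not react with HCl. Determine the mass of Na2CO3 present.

n(HCl) added = 0.04052 × 0.6414 = 0.02599 mol
n(NaOH) used in back-titration = 0.01575 × 0.4358 = 6.864 × 10^-3 mol
n(HCl) left over = 6.864 × 10^-3 mol (1:1 ratio)
n(HCl) consumed by analyte = 0.02599 − 6.864 × 10^-3 = 0.01913 mol
From the 1:2 ratio, n(Na2CO3) = 1/2 × 0.01913 = 9.563 × 10^-3 mol
mass of Na2CO3 = 9.563 × 10^-3 × 105.99 = 1.014 g

1.014 g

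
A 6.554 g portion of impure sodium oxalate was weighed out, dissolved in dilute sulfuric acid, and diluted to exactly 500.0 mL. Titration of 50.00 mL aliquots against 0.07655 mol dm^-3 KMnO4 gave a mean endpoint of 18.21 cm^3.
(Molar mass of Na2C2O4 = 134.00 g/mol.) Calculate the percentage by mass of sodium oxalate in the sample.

2 MnO4^- + 5 C2O4^2- + 16 H^+ → 2 Mn^2+ + 10 CO2 + 8 H2O
n(KMnO4) per titration = 0.01821 × 0.07655 = 1.394 × 10^-3 mol
From the 5:2 ratio, n(Na2C2O4) in each aliquot = 5/2 × 1.394 × 10^-3 = 3.485 × 10^-3 mol
n(Na2C2O4) in the whole flask = 3.485 × 10^-3 × 500.0/50.00 = 0.03485 mol
mass of Na2C2O4 = 0.03485 × 134.00 = 4.670 g
% Na2C2O4 = 4.670 / 6.554 × 100 = 71.25 %

71.25 %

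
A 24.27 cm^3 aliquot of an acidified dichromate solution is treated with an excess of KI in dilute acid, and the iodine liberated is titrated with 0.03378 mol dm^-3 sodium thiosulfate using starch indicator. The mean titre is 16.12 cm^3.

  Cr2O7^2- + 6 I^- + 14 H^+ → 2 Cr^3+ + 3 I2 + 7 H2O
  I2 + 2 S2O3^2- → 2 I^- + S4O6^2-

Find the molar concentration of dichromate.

0.003739 mol/L

n(S2O3^2-) = 0.01612 × 0.03378 = 5.445 × 10^-4 mol
n(I2) = n(S2O3^2-)/2 = 2.723 × 10^-4 mol
From the 1:3 ratio, n(Cr2O7^2-) in the aliquot = 1/3 × 2.723 × 10^-4 = 9.076 × 10^-5 mol
[Cr2O7^2-] = 9.076 × 10^-5 / 0.02427 = 0.003739 mol/L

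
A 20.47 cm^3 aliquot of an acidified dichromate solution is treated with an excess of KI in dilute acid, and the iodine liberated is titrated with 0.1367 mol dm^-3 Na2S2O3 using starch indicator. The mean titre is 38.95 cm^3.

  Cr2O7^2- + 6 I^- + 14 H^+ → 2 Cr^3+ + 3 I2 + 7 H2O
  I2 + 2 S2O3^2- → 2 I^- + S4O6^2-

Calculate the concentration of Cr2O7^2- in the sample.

n(S2O3^2-) = 0.03895 × 0.1367 = 5.324 × 10^-3 mol
n(I2) = n(S2O3^2-)/2 = 2.662 × 10^-3 mol
From the 1:3 ratio, n(Cr2O7^2-) in the aliquot = 1/3 × 2.662 × 10^-3 = 8.874 × 10^-4 mol
[Cr2O7^2-] = 8.874 × 10^-4 / 0.02047 = 0.04335 mol/L

0.04335 mol/L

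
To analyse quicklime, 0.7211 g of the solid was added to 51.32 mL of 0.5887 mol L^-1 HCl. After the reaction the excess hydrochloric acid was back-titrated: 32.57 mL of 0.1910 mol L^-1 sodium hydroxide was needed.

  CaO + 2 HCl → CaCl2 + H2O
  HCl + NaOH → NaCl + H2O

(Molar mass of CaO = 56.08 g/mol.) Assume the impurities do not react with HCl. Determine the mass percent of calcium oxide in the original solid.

n(HCl) added = 0.05132 × 0.5887 = 0.03021 mol
n(NaOH) used in back-titration = 0.03257 × 0.1910 = 6.221 × 10^-3 mol
n(HCl) left over = 6.221 × 10^-3 mol (1:1 ratio)
n(HCl) consumed by analyte = 0.03021 − 6.221 × 10^-3 = 0.02399 mol
From the 1:2 ratio, n(CaO) = 1/2 × 0.02399 = 0.01200 mol
mass of CaO = 0.01200 × 56.08 = 0.6727 g
% CaO = 0.6727 / 0.7211 × 100 = 93.29 %

93.29 %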